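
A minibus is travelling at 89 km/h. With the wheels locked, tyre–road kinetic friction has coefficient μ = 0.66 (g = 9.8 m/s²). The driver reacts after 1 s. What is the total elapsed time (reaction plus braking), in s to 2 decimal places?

89 km/h ÷ 3.6 = 24.7222 m/s.
a = μg = 0.66 × 9.8 = 6.468 m/s².
Braking time = v/a = 24.7222 / 6.468 = 3.822 s.
Total = 1 + 3.822 = 4.822 s.

Total time ≈ 4.82 s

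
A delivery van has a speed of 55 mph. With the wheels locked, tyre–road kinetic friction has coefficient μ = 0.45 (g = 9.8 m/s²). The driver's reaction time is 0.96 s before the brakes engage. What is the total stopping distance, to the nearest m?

55 mph × 0.44704 = 24.5872 m/s.
a = μg = 0.45 × 9.8 = 4.410 m/s².
Reaction distance = v·t_r = 24.5872 × 0.96 = 23.604 m.
Braking distance = v²/(2a) = 24.5872² / (2 × 4.410) = 604.530 / 8.820 = 68.541 m.
Total = 23.604 + 68.541 = 92.145 m.

Total stopping distance ≈ 92 m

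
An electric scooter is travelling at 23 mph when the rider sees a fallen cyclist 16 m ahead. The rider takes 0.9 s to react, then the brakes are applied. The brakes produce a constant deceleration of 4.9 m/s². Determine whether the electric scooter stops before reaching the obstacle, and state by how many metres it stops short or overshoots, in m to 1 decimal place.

23 mph × 0.44704 = 10.2819 m/s.
Reaction distance = 10.2819 × 0.9 = 9.254 m.
Braking distance = v²/(2a) = 105.717 / 9.800 = 10.787 m.
Total stopping distance = 9.254 + 10.787 = 20.041 m, vs 16 m available — it cannot stop in time and overshoots by 20.041 − 16 = 4.041 m.

No — it overshoots by 4.0 m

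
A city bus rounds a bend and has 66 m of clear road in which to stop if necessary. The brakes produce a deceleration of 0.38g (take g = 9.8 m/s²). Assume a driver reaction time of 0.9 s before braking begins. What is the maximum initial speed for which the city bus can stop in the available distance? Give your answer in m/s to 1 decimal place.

Maximum speed ≈ 19.1 m/s

a = 0.38 × 9.8 = 3.724 m/s².
Stopping distance: v·t_r + v²/(2a) = 66 with t_r = 0.9 s and a = 3.724 m/s².
So v² + 6.703 v − 491.57 = 0.
Positive root: v = −a·t_r + √((a·t_r)² + 2a·d) = −3.352 + √(11.236 + 491.57) = 19.0713 m/s.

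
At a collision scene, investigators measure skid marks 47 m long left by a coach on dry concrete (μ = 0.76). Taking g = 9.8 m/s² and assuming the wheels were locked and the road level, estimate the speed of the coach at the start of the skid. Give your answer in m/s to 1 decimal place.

Initial speed ≈ 26.5 m/s

Deceleration a = μg = 0.76 × 9.8 = 7.448 m/s².
v = √(2a·d) = √(2 × 7.448 × 47) = √700.112 = 26.4596 m/s.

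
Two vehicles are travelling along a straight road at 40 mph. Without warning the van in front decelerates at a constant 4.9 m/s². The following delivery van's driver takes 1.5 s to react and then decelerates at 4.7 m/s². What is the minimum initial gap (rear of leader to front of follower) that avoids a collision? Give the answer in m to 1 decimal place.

40 mph × 0.44704 = 17.8816 m/s.
Leader travels v²/(2a_L) = 319.752 / 9.800 = 32.628 m before stopping.
Follower covers v·t_r = 17.8816 × 1.5 = 26.822 m while reacting, then v²/(2a_F) = 319.752 / 9.400 = 34.016 m while braking, for a total of 26.822 + 34.016 = 60.838 m.
Since a_F ≤ a_L and the follower starts braking later, the follower is never slower than the leader, so the closest approach is when both have stopped.
Minimum gap = 60.838 − 32.628 = 28.210 m.

Minimum gap ≈ 28.2 m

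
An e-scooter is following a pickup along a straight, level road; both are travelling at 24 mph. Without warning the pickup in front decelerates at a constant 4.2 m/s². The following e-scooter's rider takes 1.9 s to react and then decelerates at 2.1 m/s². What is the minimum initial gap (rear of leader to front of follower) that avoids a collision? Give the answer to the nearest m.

Minimum gap ≈ 34 m

24 mph × 0.44704 = 10.7290 m/s.
Leader travels v²/(2a_L) = 115.111 / 8.400 = 13.704 m before stopping.
Follower covers v·t_r = 10.7290 × 1.9 = 20.385 m while reacting, then v²/(2a_F) = 115.111 / 4.200 = 27.407 m while braking, for a total of 20.385 + 27.407 = 47.792 m.
Since a_F ≤ a_L and the follower starts braking later, the follower is never slower than the leader, so the closest approach is when both have stopped.
Minimum gap = 47.792 − 13.704 = 34.088 m.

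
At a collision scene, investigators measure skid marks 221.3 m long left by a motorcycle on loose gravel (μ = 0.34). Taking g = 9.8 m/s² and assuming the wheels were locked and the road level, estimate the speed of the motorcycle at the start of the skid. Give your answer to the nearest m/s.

Initial speed ≈ 38 m/s

Deceleration a = μg = 0.34 × 9.8 = 3.332 m/s².
v = √(2a·d) = √(2 × 3.332 × 221.3) = √1474.743 = 38.4024 m/s.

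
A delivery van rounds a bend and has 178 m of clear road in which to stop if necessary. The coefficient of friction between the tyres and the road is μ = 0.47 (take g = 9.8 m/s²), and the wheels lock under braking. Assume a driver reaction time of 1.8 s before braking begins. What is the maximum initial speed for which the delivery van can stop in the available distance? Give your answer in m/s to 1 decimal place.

a = μg = 0.47 × 9.8 = 4.606 m/s².
Stopping distance: v·t_r + v²/(2a) = 178 with t_r = 1.8 s and a = 4.606 m/s².
So v² + 16.582 v − 1639.74 = 0.
Positive root: v = −a·t_r + √((a·t_r)² + 2a·d) = −8.291 + √(68.741 + 1639.74) = 33.0428 m/s.

Maximum speed ≈ 33.0 m/s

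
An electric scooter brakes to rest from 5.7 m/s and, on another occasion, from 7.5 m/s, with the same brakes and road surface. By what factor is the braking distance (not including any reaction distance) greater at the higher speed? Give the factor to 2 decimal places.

Factor ≈ 1.73

Braking distance d = v²/(2a), so with a fixed, d ∝ v².
Factor = (7.5/5.7)² = 1.3158² = 1.7313.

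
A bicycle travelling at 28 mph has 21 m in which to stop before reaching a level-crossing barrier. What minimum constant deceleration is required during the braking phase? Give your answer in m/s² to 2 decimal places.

28 mph × 0.44704 = 12.5171 m/s.
v² = 2a·d ⇒ a = v²/(2d) = 12.5171² / (2 × 21.000) = 156.678 / 42.000 = 3.7304 m/s².

Required deceleration ≈ 3.73 m/s²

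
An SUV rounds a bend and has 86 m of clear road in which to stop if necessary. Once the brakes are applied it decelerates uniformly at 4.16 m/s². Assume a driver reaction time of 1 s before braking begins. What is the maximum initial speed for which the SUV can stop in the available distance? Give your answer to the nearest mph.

Maximum speed ≈ 51 mph

Stopping distance: v·t_r + v²/(2a) = 86 with t_r = 1 s and a = 4.160 m/s².
So v² + 8.320 v − 715.52 = 0.
Positive root: v = −a·t_r + √((a·t_r)² + 2a·d) = −4.160 + √(17.306 + 715.52) = 22.9108 m/s.
22.9108 m/s ÷ 0.44704 = 51.250 mph.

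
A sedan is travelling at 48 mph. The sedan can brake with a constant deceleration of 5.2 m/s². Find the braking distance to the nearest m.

48 mph × 0.44704 = 21.4579 m/s.
Braking distance = v²/(2a) = 21.4579² / (2 × 5.200) = 460.441 / 10.400 = 44.273 m.

Braking distance ≈ 44 m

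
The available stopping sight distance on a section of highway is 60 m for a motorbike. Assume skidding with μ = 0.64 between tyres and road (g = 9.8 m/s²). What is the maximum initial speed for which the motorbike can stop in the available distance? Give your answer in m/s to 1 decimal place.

a = μg = 0.64 × 9.8 = 6.272 m/s².
v²/(2a) = d ⇒ v = √(2 × 6.272 × 60) = √752.64 = 27.4343 m/s.

Maximum speed ≈ 27.4 m/s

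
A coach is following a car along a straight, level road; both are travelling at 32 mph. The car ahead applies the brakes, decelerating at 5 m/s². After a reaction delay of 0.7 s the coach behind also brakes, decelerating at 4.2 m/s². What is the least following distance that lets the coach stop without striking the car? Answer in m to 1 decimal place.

Minimum gap ≈ 13.9 m

32 mph × 0.44704 = 14.3053 m/s.
Leader travels v²/(2a_L) = 204.642 / 10.000 = 20.464 m before stopping.
Follower covers v·t_r = 14.3053 × 0.7 = 10.014 m while reacting, then v²/(2a_F) = 204.642 / 8.400 = 24.362 m while braking, for a total of 10.014 + 24.362 = 34.376 m.
Since a_F ≤ a_L and the follower starts braking later, the follower is never slower than the leader, so the closest approach is when both have stopped.
Minimum gap = 34.376 − 20.464 = 13.912 m.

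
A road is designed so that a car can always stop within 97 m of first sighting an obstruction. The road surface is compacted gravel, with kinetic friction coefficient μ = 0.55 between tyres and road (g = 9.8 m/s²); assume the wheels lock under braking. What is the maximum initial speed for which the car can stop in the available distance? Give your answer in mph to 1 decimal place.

Maximum speed ≈ 72.3 mph

a = μg = 0.55 × 9.8 = 5.390 m/s².
v²/(2a) = d ⇒ v = √(2 × 5.390 × 97) = √1045.66 = 32.3367 m/s.
32.3367 m/s ÷ 0.44704 = 72.335 mph.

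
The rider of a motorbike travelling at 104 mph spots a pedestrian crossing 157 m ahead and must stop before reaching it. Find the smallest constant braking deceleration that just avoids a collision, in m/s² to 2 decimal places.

104 mph × 0.44704 = 46.4922 m/s.
v² = 2a·d ⇒ a = v²/(2d) = 46.4922² / (2 × 157.000) = 2161.525 / 314.000 = 6.8838 m/s².

Required deceleration ≈ 6.88 m/s²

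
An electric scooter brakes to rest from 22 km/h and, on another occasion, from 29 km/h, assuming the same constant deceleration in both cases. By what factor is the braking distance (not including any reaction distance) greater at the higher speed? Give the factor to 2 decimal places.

Factor ≈ 1.74

Braking distance d = v²/(2a), so with a fixed, d ∝ v².
Factor = (29/22)² = 1.3182² = 1.7377.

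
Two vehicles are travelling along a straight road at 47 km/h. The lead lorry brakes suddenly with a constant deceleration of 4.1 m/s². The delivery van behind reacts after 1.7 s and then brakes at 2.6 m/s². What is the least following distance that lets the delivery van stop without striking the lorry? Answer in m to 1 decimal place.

Minimum gap ≈ 34.2 m

47 km/h ÷ 3.6 = 13.0556 m/s.
Leader travels v²/(2a_L) = 170.449 / 8.200 = 20.786 m before stopping.
Follower covers v·t_r = 13.0556 × 1.7 = 22.195 m while reacting, then v²/(2a_F) = 170.449 / 5.200 = 32.779 m while braking, for a total of 22.195 + 32.779 = 54.974 m.
Since a_F ≤ a_L and the follower starts braking later, the follower is never slower than the leader, so the closest approach is when both have stopped.
Minimum gap = 54.974 − 20.786 = 34.188 m.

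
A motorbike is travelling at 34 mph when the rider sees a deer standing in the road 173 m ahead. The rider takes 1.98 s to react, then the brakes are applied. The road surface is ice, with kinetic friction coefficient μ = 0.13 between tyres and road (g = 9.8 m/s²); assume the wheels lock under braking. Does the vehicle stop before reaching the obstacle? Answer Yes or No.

34 mph × 0.44704 = 15.1994 m/s.
a = μg = 0.13 × 9.8 = 1.274 m/s².
Reaction distance = 15.1994 × 1.98 = 30.095 m.
Braking distance = v²/(2a) = 231.022 / 2.548 = 90.668 m.
Total stopping distance = 30.095 + 90.668 = 120.763 m, vs 173 m available — it stops with 173 − 120.763 = 52.237 m to spare.

Yes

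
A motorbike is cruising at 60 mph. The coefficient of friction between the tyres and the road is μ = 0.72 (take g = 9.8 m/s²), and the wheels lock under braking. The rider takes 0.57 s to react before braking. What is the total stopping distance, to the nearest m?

60 mph × 0.44704 = 26.8224 m/s.
a = μg = 0.72 × 9.8 = 7.056 m/s².
Reaction distance = v·t_r = 26.8224 × 0.57 = 15.289 m.
Braking distance = v²/(2a) = 26.8224² / (2 × 7.056) = 719.441 / 14.112 = 50.981 m.
Total = 15.289 + 50.981 = 66.270 m.

Total stopping distance ≈ 66 m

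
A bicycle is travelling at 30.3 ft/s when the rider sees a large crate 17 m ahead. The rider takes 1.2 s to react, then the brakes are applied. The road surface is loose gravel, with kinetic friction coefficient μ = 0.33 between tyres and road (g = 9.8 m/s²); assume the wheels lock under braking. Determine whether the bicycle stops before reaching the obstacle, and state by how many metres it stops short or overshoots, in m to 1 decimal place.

30.3 ft/s × 0.3048 = 9.2354 m/s.
a = μg = 0.33 × 9.8 = 3.234 m/s².
Reaction distance = 9.2354 × 1.2 = 11.082 m.
Braking distance = v²/(2a) = 85.293 / 6.468 = 13.187 m.
Total stopping distance = 11.082 + 13.187 = 24.269 m, vs 17 m available — it cannot stop in time and overshoots by 24.269 − 17 = 7.269 m.

No — it overshoots by 7.3 m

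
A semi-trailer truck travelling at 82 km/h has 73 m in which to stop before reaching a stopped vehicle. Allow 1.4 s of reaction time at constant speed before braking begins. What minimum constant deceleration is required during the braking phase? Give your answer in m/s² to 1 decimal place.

Required deceleration ≈ 6.3 m/s²

82 km/h ÷ 3.6 = 22.7778 m/s.
Distance covered during reaction = 22.7778 × 1.4 = 31.889 m.
Distance available for braking: 73 − 31.889 = 41.111 m.
v² = 2a·d ⇒ a = v²/(2d) = 22.7778² / (2 × 41.111) = 518.828 / 82.222 = 6.3101 m/s².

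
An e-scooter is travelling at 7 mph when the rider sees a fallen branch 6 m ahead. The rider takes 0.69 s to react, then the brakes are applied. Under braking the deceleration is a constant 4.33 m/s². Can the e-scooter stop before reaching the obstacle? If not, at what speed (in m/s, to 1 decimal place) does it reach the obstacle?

7 mph × 0.44704 = 3.1293 m/s.
Reaction distance = 3.1293 × 0.69 = 2.159 m.
Braking distance = v²/(2a) = 9.793 / 8.660 = 1.131 m.
Total stopping distance = 2.159 + 1.131 = 3.290 m, vs 6 m available — it stops with 6 − 3.290 = 2.710 m to spare.

Yes — it stops about 2.7 m short of the obstacle, so it never reaches it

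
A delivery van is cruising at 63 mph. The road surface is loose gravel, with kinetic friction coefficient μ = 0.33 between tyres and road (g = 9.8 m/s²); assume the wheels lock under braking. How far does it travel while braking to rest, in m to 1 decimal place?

Braking distance ≈ 122.6 m

63 mph × 0.44704 = 28.1635 m/s.
a = μg = 0.33 × 9.8 = 3.234 m/s².
Braking distance = v²/(2a) = 28.1635² / (2 × 3.234) = 793.183 / 6.468 = 122.632 m.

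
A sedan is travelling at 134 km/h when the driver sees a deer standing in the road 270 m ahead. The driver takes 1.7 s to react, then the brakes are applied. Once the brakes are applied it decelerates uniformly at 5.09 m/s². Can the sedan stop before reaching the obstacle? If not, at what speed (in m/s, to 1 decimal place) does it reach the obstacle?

134 km/h ÷ 3.6 = 37.2222 m/s.
Reaction distance = 37.2222 × 1.7 = 63.278 m.
Braking distance = v²/(2a) = 1385.492 / 10.180 = 136.099 m.
Total stopping distance = 63.278 + 136.099 = 199.377 m, vs 270 m available — it stops with 270 − 199.377 = 70.623 m to spare.

Yes — it stops about 70.6 m short of the obstacle, so it never reaches it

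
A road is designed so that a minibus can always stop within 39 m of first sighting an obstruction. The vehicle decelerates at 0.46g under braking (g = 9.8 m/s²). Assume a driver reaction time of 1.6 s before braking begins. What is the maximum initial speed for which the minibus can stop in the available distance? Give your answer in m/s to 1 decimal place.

a = 0.46 × 9.8 = 4.508 m/s².
Stopping distance: v·t_r + v²/(2a) = 39 with t_r = 1.6 s and a = 4.508 m/s².
So v² + 14.426 v − 351.62 = 0.
Positive root: v = −a·t_r + √((a·t_r)² + 2a·d) = −7.213 + √(52.027 + 351.62) = 12.8780 m/s.

Maximum speed ≈ 12.9 m/s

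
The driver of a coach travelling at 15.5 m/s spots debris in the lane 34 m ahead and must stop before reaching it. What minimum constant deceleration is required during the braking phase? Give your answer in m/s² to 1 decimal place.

Required deceleration ≈ 3.5 m/s²

v² = 2a·d ⇒ a = v²/(2d) = 15.5000² / (2 × 34.000) = 240.250 / 68.000 = 3.5331 m/s².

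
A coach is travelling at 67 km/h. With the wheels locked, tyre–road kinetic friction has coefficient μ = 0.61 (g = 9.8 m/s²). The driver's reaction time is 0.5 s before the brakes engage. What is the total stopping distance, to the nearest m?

67 km/h ÷ 3.6 = 18.6111 m/s.
a = μg = 0.61 × 9.8 = 5.978 m/s².
Reaction distance = v·t_r = 18.6111 × 0.5 = 9.306 m.
Braking distance = v²/(2a) = 18.6111² / (2 × 5.978) = 346.373 / 11.956 = 28.971 m.
Total = 9.306 + 28.971 = 38.277 m.

Total stopping distance ≈ 38 m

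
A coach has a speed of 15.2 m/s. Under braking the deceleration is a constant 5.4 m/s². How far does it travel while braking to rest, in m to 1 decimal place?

Braking distance = v²/(2a) = 15.2000² / (2 × 5.400) = 231.040 / 10.800 = 21.393 m.

Braking distance ≈ 21.4 m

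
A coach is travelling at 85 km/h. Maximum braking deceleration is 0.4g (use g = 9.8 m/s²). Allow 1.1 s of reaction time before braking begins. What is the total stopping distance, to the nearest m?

Total stopping distance ≈ 97 m

85 km/h ÷ 3.6 = 23.6111 m/s.
a = 0.4 × 9.8 = 3.920 m/s².
Reaction distance = v·t_r = 23.6111 × 1.1 = 25.972 m.
Braking distance = v²/(2a) = 23.6111² / (2 × 3.920) = 557.484 / 7.840 = 71.108 m.
Total = 25.972 + 71.108 = 97.080 m.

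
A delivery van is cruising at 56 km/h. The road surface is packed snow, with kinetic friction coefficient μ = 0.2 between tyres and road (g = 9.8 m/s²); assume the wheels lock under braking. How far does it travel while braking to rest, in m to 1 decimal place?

56 km/h ÷ 3.6 = 15.5556 m/s.
a = μg = 0.2 × 9.8 = 1.960 m/s².
Braking distance = v²/(2a) = 15.5556² / (2 × 1.960) = 241.977 / 3.920 = 61.729 m.

Braking distance ≈ 61.7 m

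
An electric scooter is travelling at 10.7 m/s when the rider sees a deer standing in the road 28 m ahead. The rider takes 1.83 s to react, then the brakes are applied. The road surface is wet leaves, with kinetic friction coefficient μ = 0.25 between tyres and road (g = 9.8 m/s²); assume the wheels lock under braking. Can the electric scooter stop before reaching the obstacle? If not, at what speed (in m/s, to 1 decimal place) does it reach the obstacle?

No — it strikes the obstacle at 8.6 m/s

a = μg = 0.25 × 9.8 = 2.450 m/s².
Reaction distance = 10.7000 × 1.83 = 19.581 m.
Braking distance needed to stop: v²/(2a) = 114.490 / 4.900 = 23.365 m, so total needed = 19.581 + 23.365 = 42.946 m > 28 m — it cannot stop.
Distance remaining when braking begins: 28 − 19.581 = 8.419 m.
v² = v₀² − 2a·d = 114.490 − 2 × 2.450 × 8.419 = 73.237 m²/s².
v = √73.237 = 8.558 m/s.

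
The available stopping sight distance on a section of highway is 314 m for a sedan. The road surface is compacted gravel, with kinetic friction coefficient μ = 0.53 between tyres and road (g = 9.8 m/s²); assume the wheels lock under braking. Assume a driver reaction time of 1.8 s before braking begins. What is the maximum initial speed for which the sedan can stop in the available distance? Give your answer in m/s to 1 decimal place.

a = μg = 0.53 × 9.8 = 5.194 m/s².
Stopping distance: v·t_r + v²/(2a) = 314 with t_r = 1.8 s and a = 5.194 m/s².
So v² + 18.698 v − 3261.83 = 0.
Positive root: v = −a·t_r + √((a·t_r)² + 2a·d) = −9.349 + √(87.404 + 3261.83) = 48.5236 m/s.

Maximum speed ≈ 48.5 m/s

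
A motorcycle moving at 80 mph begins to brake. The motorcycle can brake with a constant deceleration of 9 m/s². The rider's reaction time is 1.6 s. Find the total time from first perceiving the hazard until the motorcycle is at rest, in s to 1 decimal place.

Total time ≈ 5.6 s

80 mph × 0.44704 = 35.7632 m/s.
Braking time = v/a = 35.7632 / 9.000 = 3.974 s.
Total = 1.6 + 3.974 = 5.574 s.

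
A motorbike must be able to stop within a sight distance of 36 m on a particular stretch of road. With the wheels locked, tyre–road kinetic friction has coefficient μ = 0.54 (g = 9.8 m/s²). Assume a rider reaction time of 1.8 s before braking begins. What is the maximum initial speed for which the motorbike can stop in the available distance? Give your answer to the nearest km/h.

Maximum speed ≈ 44 km/h

a = μg = 0.54 × 9.8 = 5.292 m/s².
Stopping distance: v·t_r + v²/(2a) = 36 with t_r = 1.8 s and a = 5.292 m/s².
So v² + 19.051 v − 381.02 = 0.
Positive root: v = −a·t_r + √((a·t_r)² + 2a·d) = −9.526 + √(90.745 + 381.02) = 12.1942 m/s.
12.1942 m/s × 3.6 = 43.899 km/h.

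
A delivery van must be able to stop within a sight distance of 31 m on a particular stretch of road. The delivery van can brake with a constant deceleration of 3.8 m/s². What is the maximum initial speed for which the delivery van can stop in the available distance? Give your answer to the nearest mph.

Maximum speed ≈ 34 mph

v²/(2a) = d ⇒ v = √(2 × 3.800 × 31) = √235.60 = 15.3493 m/s.
15.3493 m/s ÷ 0.44704 = 34.335 mph.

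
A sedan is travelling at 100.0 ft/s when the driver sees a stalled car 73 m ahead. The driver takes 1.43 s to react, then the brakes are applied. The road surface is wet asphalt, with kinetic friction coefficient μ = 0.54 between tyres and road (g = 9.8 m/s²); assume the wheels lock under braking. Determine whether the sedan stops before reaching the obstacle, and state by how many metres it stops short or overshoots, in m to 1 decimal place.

100 ft/s × 0.3048 = 30.4800 m/s.
a = μg = 0.54 × 9.8 = 5.292 m/s².
Reaction distance = 30.4800 × 1.43 = 43.586 m.
Braking distance = v²/(2a) = 929.030 / 10.584 = 87.777 m.
Total stopping distance = 43.586 + 87.777 = 131.363 m, vs 73 m available — it cannot stop in time and overshoots by 131.363 − 73 = 58.363 m.

No — it overshoots by 58.4 m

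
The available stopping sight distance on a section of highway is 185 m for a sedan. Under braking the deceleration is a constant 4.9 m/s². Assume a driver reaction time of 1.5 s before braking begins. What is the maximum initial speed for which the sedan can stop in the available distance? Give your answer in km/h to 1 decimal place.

Maximum speed ≈ 129.1 km/h

Stopping distance: v·t_r + v²/(2a) = 185 with t_r = 1.5 s and a = 4.900 m/s².
So v² + 14.700 v − 1813.00 = 0.
Positive root: v = −a·t_r + √((a·t_r)² + 2a·d) = −7.350 + √(54.022 + 1813.00) = 35.8590 m/s.
35.8590 m/s × 3.6 = 129.092 km/h.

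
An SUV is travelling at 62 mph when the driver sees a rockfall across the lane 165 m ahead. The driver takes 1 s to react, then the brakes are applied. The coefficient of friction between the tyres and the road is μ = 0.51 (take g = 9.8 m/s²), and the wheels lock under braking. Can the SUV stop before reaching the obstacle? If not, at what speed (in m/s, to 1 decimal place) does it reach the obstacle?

62 mph × 0.44704 = 27.7165 m/s.
a = μg = 0.51 × 9.8 = 4.998 m/s².
Reaction distance = 27.7165 × 1 = 27.716 m.
Braking distance = v²/(2a) = 768.204 / 9.996 = 76.851 m.
Total stopping distance = 27.716 + 76.851 = 104.567 m, vs 165 m available — it stops with 165 − 104.567 = 60.433 m to spare.

Yes — it stops about 60.4 m short of the obstacle, so it never reaches it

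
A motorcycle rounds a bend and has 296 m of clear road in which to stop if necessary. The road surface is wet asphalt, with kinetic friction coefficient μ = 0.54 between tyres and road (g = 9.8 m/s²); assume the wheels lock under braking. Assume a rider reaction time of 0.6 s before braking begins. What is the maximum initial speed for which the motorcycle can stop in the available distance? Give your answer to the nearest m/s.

Maximum speed ≈ 53 m/s

a = μg = 0.54 × 9.8 = 5.292 m/s².
Stopping distance: v·t_r + v²/(2a) = 296 with t_r = 0.6 s and a = 5.292 m/s².
So v² + 6.350 v − 3132.86 = 0.
Positive root: v = −a·t_r + √((a·t_r)² + 2a·d) = −3.175 + √(10.081 + 3132.86) = 52.8869 m/s.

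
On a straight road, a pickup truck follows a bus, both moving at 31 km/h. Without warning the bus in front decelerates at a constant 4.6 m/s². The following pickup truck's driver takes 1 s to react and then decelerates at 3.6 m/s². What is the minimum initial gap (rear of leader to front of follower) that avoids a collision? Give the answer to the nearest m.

31 km/h ÷ 3.6 = 8.6111 m/s.
Leader travels v²/(2a_L) = 74.151 / 9.200 = 8.060 m before stopping.
Follower covers v·t_r = 8.6111 × 1 = 8.611 m while reacting, then v²/(2a_F) = 74.151 / 7.200 = 10.299 m while braking, for a total of 8.611 + 10.299 = 18.910 m.
Since a_F ≤ a_L and the follower starts braking later, the follower is never slower than the leader, so the closest approach is when both have stopped.
Minimum gap = 18.910 − 8.060 = 10.850 m.

Minimum gap ≈ 11 m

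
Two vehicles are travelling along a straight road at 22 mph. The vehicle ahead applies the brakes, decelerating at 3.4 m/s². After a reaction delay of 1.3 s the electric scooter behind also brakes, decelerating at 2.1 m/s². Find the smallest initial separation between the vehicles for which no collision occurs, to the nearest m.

22 mph × 0.44704 = 9.8349 m/s.
Leader travels v²/(2a_L) = 96.725 / 6.800 = 14.224 m before stopping.
Follower covers v·t_r = 9.8349 × 1.3 = 12.785 m while reacting, then v²/(2a_F) = 96.725 / 4.200 = 23.030 m while braking, for a total of 12.785 + 23.030 = 35.815 m.
Since a_F ≤ a_L and the follower starts braking later, the follower is never slower than the leader, so the closest approach is when both have stopped.
Minimum gap = 35.815 − 14.224 = 21.591 m.

Minimum gap ≈ 22 m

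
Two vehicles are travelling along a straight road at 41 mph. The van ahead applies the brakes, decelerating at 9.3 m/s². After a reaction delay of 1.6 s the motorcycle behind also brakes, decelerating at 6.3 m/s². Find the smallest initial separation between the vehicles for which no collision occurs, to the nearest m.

41 mph × 0.44704 = 18.3286 m/s.
Leader travels v²/(2a_L) = 335.938 / 18.600 = 18.061 m before stopping.
Follower covers v·t_r = 18.3286 × 1.6 = 29.326 m while reacting, then v²/(2a_F) = 335.938 / 12.600 = 26.662 m while braking, for a total of 29.326 + 26.662 = 55.988 m.
Since a_F ≤ a_L and the follower starts braking later, the follower is never slower than the leader, so the closest approach is when both have stopped.
Minimum gap = 55.988 − 18.061 = 37.927 m.

Minimum gap ≈ 38 m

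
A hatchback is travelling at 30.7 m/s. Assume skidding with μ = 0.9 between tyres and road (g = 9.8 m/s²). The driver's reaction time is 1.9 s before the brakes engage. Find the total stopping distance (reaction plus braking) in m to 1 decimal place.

Total stopping distance ≈ 111.8 m

a = μg = 0.9 × 9.8 = 8.820 m/s².
Reaction distance = v·t_r = 30.7000 × 1.9 = 58.330 m.
Braking distance = v²/(2a) = 30.7000² / (2 × 8.820) = 942.490 / 17.640 = 53.429 m.
Total = 58.330 + 53.429 = 111.759 m.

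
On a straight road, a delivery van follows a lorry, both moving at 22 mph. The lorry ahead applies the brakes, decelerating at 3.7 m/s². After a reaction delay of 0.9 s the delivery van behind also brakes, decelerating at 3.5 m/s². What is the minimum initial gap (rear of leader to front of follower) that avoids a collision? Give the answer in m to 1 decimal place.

22 mph × 0.44704 = 9.8349 m/s.
Leader travels v²/(2a_L) = 96.725 / 7.400 = 13.071 m before stopping.
Follower covers v·t_r = 9.8349 × 0.9 = 8.851 m while reacting, then v²/(2a_F) = 96.725 / 7.000 = 13.818 m while braking, for a total of 8.851 + 13.818 = 22.669 m.
Since a_F ≤ a_L and the follower starts braking later, the follower is never slower than the leader, so the closest approach is when both have stopped.
Minimum gap = 22.669 − 13.071 = 9.598 m.

Minimum gap ≈ 9.6 m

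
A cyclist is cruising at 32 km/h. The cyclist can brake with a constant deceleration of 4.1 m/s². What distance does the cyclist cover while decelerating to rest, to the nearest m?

32 km/h ÷ 3.6 = 8.8889 m/s.
Braking distance = v²/(2a) = 8.8889² / (2 × 4.100) = 79.013 / 8.200 = 9.636 m.

Braking distance ≈ 10 m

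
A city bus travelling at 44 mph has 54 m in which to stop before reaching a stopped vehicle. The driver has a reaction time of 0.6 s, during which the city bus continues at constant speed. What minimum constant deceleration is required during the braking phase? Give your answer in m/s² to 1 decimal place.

Required deceleration ≈ 4.6 m/s²

44 mph × 0.44704 = 19.6698 m/s.
Distance covered during reaction = 19.6698 × 0.6 = 11.802 m.
Distance available for braking: 54 − 11.802 = 42.198 m.
v² = 2a·d ⇒ a = v²/(2d) = 19.6698² / (2 × 42.198) = 386.901 / 84.396 = 4.5844 m/s².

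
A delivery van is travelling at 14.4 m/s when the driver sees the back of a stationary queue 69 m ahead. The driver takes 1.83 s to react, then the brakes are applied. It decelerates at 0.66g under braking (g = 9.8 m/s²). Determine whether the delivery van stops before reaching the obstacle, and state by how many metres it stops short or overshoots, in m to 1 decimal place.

a = 0.66 × 9.8 = 6.468 m/s².
Reaction distance = 14.4000 × 1.83 = 26.352 m.
Braking distance = v²/(2a) = 207.360 / 12.936 = 16.030 m.
Total stopping distance = 26.352 + 16.030 = 42.382 m, vs 69 m available — it stops with 69 − 42.382 = 26.618 m to spare.

Yes — it stops 26.6 m short of the obstacle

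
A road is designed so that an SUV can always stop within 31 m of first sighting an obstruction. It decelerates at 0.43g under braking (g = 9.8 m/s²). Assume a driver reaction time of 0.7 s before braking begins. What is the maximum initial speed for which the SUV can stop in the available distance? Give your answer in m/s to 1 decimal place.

Maximum speed ≈ 13.5 m/s

a = 0.43 × 9.8 = 4.214 m/s².
Stopping distance: v·t_r + v²/(2a) = 31 with t_r = 0.7 s and a = 4.214 m/s².
So v² + 5.900 v − 261.27 = 0.
Positive root: v = −a·t_r + √((a·t_r)² + 2a·d) = −2.950 + √(8.703 + 261.27) = 13.4809 m/s.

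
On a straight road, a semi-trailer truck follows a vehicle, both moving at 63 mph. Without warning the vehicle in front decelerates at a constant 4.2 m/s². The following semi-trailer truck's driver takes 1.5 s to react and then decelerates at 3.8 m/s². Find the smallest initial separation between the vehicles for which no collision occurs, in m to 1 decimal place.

Minimum gap ≈ 52.2 m

63 mph × 0.44704 = 28.1635 m/s.
Leader travels v²/(2a_L) = 793.183 / 8.400 = 94.427 m before stopping.
Follower covers v·t_r = 28.1635 × 1.5 = 42.245 m while reacting, then v²/(2a_F) = 793.183 / 7.600 = 104.366 m while braking, for a total of 42.245 + 104.366 = 146.611 m.
Since a_F ≤ a_L and the follower starts braking later, the follower is never slower than the leader, so the closest approach is when both have stopped.
Minimum gap = 146.611 − 94.427 = 52.184 m.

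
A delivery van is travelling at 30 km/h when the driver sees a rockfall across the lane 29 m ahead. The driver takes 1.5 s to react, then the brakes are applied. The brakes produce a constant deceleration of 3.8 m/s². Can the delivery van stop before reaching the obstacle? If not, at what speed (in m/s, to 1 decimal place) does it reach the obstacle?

Yes — it stops about 7.4 m short of the obstacle, so it never reaches it

30 km/h ÷ 3.6 = 8.3333 m/s.
Reaction distance = 8.3333 × 1.5 = 12.500 m.
Braking distance = v²/(2a) = 69.444 / 7.600 = 9.137 m.
Total stopping distance = 12.500 + 9.137 = 21.637 m, vs 29 m available — it stops with 29 − 21.637 = 7.363 m to spare.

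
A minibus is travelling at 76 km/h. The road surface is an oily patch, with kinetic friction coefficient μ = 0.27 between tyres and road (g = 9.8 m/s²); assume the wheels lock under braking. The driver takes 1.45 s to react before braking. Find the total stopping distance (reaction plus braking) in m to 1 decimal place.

76 km/h ÷ 3.6 = 21.1111 m/s.
a = μg = 0.27 × 9.8 = 2.646 m/s².
Reaction distance = v·t_r = 21.1111 × 1.45 = 30.611 m.
Braking distance = v²/(2a) = 21.1111² / (2 × 2.646) = 445.679 / 5.292 = 84.217 m.
Total = 30.611 + 84.217 = 114.828 m.

Total stopping distance ≈ 114.8 m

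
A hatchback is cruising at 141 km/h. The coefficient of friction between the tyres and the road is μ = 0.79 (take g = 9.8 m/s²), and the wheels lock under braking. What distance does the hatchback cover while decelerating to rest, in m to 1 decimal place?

Braking distance ≈ 99.1 m

141 km/h ÷ 3.6 = 39.1667 m/s.
a = μg = 0.79 × 9.8 = 7.742 m/s².
Braking distance = v²/(2a) = 39.1667² / (2 × 7.742) = 1534.030 / 15.484 = 99.072 m.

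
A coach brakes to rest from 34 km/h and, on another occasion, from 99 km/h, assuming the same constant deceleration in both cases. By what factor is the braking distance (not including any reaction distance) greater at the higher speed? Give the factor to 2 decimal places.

Factor ≈ 8.48

Braking distance d = v²/(2a), so with a fixed, d ∝ v².
Factor = (99/34)² = 2.9118² = 8.4786.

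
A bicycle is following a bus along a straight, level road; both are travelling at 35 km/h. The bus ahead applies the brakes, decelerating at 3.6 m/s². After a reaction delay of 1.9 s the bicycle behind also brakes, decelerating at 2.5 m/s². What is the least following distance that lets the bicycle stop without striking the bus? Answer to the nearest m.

35 km/h ÷ 3.6 = 9.7222 m/s.
Leader travels v²/(2a_L) = 94.521 / 7.200 = 13.128 m before stopping.
Follower covers v·t_r = 9.7222 × 1.9 = 18.472 m while reacting, then v²/(2a_F) = 94.521 / 5.000 = 18.904 m while braking, for a total of 18.472 + 18.904 = 37.376 m.
Since a_F ≤ a_L and the follower starts braking later, the follower is never slower than the leader, so the closest approach is when both have stopped.
Minimum gap = 37.376 − 13.128 = 24.248 m.

Minimum gap ≈ 24 m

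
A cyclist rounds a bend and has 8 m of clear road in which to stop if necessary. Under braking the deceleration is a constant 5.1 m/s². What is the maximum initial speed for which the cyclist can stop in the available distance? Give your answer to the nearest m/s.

v²/(2a) = d ⇒ v = √(2 × 5.100 × 8) = √81.60 = 9.0333 m/s.

Maximum speed ≈ 9 m/s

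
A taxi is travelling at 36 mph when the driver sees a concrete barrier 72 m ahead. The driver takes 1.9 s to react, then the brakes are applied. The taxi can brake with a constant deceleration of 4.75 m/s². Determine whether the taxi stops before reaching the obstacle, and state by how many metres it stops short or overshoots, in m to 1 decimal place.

Yes — it stops 14.2 m short of the obstacle

36 mph × 0.44704 = 16.0934 m/s.
Reaction distance = 16.0934 × 1.9 = 30.577 m.
Braking distance = v²/(2a) = 258.998 / 9.500 = 27.263 m.
Total stopping distance = 30.577 + 27.263 = 57.840 m, vs 72 m available — it stops with 72 − 57.840 = 14.160 m to spare.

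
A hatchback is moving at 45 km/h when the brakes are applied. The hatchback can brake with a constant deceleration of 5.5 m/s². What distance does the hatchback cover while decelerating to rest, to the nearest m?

Braking distance ≈ 14 m

45 km/h ÷ 3.6 = 12.5000 m/s.
Braking distance = v²/(2a) = 12.5000² / (2 × 5.500) = 156.250 / 11.000 = 14.205 m.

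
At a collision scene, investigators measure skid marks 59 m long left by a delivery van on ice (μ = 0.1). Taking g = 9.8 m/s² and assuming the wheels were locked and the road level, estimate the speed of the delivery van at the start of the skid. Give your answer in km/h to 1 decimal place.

Deceleration a = μg = 0.1 × 9.8 = 0.980 m/s².
v = √(2a·d) = √(2 × 0.980 × 59) = √115.640 = 10.7536 m/s.
= 10.7536 × 3.6 = 38.713 km/h.

Initial speed ≈ 38.7 km/h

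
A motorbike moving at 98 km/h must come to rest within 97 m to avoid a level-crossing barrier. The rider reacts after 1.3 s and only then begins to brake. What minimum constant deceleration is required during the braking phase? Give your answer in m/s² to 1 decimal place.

98 km/h ÷ 3.6 = 27.2222 m/s.
Distance covered during reaction = 27.2222 × 1.3 = 35.389 m.
Distance available for braking: 97 − 35.389 = 61.611 m.
v² = 2a·d ⇒ a = v²/(2d) = 27.2222² / (2 × 61.611) = 741.048 / 123.222 = 6.0139 m/s².

Required deceleration ≈ 6.0 m/s²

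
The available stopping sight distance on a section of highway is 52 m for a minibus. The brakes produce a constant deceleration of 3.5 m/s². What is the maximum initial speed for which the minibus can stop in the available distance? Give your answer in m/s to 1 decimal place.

Maximum speed ≈ 19.1 m/s

v²/(2a) = d ⇒ v = √(2 × 3.500 × 52) = √364.00 = 19.0788 m/s.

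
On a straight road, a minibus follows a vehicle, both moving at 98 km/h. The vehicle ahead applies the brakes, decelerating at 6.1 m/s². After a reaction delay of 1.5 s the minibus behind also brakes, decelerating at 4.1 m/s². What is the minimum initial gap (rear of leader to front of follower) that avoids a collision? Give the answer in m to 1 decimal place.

98 km/h ÷ 3.6 = 27.2222 m/s.
Leader travels v²/(2a_L) = 741.048 / 12.200 = 60.742 m before stopping.
Follower covers v·t_r = 27.2222 × 1.5 = 40.833 m while reacting, then v²/(2a_F) = 741.048 / 8.200 = 90.372 m while braking, for a total of 40.833 + 90.372 = 131.205 m.
Since a_F ≤ a_L and the follower starts braking later, the follower is never slower than the leader, so the closest approach is when both have stopped.
Minimum gap = 131.205 − 60.742 = 70.463 m.

Minimum gap ≈ 70.5 m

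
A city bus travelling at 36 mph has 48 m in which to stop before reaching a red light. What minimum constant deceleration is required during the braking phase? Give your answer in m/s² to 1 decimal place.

Required deceleration ≈ 2.7 m/s²

36 mph × 0.44704 = 16.0934 m/s.
v² = 2a·d ⇒ a = v²/(2d) = 16.0934² / (2 × 48.000) = 258.998 / 96.000 = 2.6979 m/s².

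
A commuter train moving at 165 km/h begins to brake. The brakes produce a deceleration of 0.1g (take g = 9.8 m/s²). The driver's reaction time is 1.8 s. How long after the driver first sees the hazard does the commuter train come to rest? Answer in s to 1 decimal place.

Total time ≈ 48.6 s

165 km/h ÷ 3.6 = 45.8333 m/s.
a = 0.1 × 9.8 = 0.980 m/s².
Braking time = v/a = 45.8333 / 0.980 = 46.769 s.
Total = 1.8 + 46.769 = 48.569 s.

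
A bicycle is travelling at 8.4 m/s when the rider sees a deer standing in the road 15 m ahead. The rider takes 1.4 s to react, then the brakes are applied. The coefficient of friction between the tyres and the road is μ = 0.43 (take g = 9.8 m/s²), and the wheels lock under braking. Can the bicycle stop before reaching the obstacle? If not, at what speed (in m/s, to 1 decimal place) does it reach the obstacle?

No — it strikes the obstacle at 6.6 m/s

a = μg = 0.43 × 9.8 = 4.214 m/s².
Reaction distance = 8.4000 × 1.4 = 11.760 m.
Braking distance needed to stop: v²/(2a) = 70.560 / 8.428 = 8.372 m, so total needed = 11.760 + 8.372 = 20.132 m > 15 m — it cannot stop.
Distance remaining when braking begins: 15 − 11.760 = 3.240 m.
v² = v₀² − 2a·d = 70.560 − 2 × 4.214 × 3.240 = 43.253 m²/s².
v = √43.253 = 6.577 m/s.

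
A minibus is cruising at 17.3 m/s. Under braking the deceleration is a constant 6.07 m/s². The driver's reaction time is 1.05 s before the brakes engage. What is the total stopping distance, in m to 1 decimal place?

Total stopping distance ≈ 42.8 m

Reaction distance = v·t_r = 17.3000 × 1.05 = 18.165 m.
Braking distance = v²/(2a) = 17.3000² / (2 × 6.070) = 299.290 / 12.140 = 24.653 m.
Total = 18.165 + 24.653 = 42.818 m.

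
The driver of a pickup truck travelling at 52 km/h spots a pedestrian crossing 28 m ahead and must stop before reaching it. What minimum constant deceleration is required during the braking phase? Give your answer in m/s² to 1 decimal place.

52 km/h ÷ 3.6 = 14.4444 m/s.
v² = 2a·d ⇒ a = v²/(2d) = 14.4444² / (2 × 28.000) = 208.641 / 56.000 = 3.7257 m/s².

Required deceleration ≈ 3.7 m/s²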